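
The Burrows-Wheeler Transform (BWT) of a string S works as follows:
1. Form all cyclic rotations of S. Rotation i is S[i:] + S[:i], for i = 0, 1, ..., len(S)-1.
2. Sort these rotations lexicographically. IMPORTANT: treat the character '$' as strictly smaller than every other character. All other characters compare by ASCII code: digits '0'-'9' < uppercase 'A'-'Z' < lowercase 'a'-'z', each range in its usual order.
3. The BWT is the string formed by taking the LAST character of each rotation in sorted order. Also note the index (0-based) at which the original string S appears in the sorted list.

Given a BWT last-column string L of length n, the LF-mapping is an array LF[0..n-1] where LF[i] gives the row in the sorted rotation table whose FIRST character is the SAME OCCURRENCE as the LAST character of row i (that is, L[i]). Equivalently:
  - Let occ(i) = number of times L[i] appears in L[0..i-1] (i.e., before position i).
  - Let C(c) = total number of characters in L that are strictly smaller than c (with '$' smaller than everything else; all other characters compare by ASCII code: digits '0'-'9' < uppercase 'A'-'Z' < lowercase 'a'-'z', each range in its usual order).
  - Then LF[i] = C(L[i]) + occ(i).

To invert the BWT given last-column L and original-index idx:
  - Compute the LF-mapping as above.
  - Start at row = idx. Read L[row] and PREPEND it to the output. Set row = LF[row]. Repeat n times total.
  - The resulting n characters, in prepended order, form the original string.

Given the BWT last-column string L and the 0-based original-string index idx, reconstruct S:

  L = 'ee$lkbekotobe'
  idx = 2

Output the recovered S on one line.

Answer: bookkebeetle$

Derivation:
LF mapping: 3 4 0 9 7 1 5 8 10 12 11 2 6
Walk LF starting at row 2, prepending L[row]:
  step 1: row=2, L[2]='$', prepend. Next row=LF[2]=0
  step 2: row=0, L[0]='e', prepend. Next row=LF[0]=3
  step 3: row=3, L[3]='l', prepend. Next row=LF[3]=9
  step 4: row=9, L[9]='t', prepend. Next row=LF[9]=12
  step 5: row=12, L[12]='e', prepend. Next row=LF[12]=6
  step 6: row=6, L[6]='e', prepend. Next row=LF[6]=5
  step 7: row=5, L[5]='b', prepend. Next row=LF[5]=1
  step 8: row=1, L[1]='e', prepend. Next row=LF[1]=4
  step 9: row=4, L[4]='k', prepend. Next row=LF[4]=7
  step 10: row=7, L[7]='k', prepend. Next row=LF[7]=8
  step 11: row=8, L[8]='o', prepend. Next row=LF[8]=10
  step 12: row=10, L[10]='o', prepend. Next row=LF[10]=11
  step 13: row=11, L[11]='b', prepend. Next row=LF[11]=2
Reversed output: bookkebeetle$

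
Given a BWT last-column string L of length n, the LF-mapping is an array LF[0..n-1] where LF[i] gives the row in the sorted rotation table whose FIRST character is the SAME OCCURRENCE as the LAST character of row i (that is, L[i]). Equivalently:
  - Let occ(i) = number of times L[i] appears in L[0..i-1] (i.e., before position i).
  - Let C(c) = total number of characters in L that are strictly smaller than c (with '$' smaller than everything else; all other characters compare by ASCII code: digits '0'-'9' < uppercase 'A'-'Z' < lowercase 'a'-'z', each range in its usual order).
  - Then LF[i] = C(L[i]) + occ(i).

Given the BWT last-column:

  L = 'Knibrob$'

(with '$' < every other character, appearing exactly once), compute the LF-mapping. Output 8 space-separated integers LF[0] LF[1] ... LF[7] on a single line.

Char counts: '$':1, 'K':1, 'b':2, 'i':1, 'n':1, 'o':1, 'r':1
C (first-col start): C('$')=0, C('K')=1, C('b')=2, C('i')=4, C('n')=5, C('o')=6, C('r')=7
L[0]='K': occ=0, LF[0]=C('K')+0=1+0=1
L[1]='n': occ=0, LF[1]=C('n')+0=5+0=5
L[2]='i': occ=0, LF[2]=C('i')+0=4+0=4
L[3]='b': occ=0, LF[3]=C('b')+0=2+0=2
L[4]='r': occ=0, LF[4]=C('r')+0=7+0=7
L[5]='o': occ=0, LF[5]=C('o')+0=6+0=6
L[6]='b': occ=1, LF[6]=C('b')+1=2+1=3
L[7]='$': occ=0, LF[7]=C('$')+0=0+0=0

Answer: 1 5 4 2 7 6 3 0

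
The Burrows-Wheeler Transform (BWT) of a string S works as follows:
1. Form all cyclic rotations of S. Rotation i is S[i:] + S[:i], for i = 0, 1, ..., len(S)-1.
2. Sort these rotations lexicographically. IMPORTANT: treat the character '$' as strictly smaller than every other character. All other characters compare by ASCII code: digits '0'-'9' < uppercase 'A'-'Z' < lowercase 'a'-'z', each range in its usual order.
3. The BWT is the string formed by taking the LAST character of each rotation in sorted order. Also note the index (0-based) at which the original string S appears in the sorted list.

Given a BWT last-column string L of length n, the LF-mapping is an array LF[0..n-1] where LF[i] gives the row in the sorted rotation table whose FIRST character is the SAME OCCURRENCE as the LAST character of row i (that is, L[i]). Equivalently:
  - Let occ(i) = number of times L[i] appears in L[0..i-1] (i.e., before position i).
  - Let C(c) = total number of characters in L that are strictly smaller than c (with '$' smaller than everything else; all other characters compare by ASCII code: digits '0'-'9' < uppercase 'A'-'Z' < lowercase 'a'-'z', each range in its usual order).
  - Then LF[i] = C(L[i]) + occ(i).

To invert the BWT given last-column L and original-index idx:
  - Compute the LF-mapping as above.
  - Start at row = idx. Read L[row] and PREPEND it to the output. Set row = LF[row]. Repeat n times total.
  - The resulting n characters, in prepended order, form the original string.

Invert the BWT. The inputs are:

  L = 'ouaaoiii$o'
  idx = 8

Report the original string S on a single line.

LF mapping: 6 9 1 2 7 3 4 5 0 8
Walk LF starting at row 8, prepending L[row]:
  step 1: row=8, L[8]='$', prepend. Next row=LF[8]=0
  step 2: row=0, L[0]='o', prepend. Next row=LF[0]=6
  step 3: row=6, L[6]='i', prepend. Next row=LF[6]=4
  step 4: row=4, L[4]='o', prepend. Next row=LF[4]=7
  step 5: row=7, L[7]='i', prepend. Next row=LF[7]=5
  step 6: row=5, L[5]='i', prepend. Next row=LF[5]=3
  step 7: row=3, L[3]='a', prepend. Next row=LF[3]=2
  step 8: row=2, L[2]='a', prepend. Next row=LF[2]=1
  step 9: row=1, L[1]='u', prepend. Next row=LF[1]=9
  step 10: row=9, L[9]='o', prepend. Next row=LF[9]=8
Reversed output: ouaaiioio$

Answer: ouaaiioio$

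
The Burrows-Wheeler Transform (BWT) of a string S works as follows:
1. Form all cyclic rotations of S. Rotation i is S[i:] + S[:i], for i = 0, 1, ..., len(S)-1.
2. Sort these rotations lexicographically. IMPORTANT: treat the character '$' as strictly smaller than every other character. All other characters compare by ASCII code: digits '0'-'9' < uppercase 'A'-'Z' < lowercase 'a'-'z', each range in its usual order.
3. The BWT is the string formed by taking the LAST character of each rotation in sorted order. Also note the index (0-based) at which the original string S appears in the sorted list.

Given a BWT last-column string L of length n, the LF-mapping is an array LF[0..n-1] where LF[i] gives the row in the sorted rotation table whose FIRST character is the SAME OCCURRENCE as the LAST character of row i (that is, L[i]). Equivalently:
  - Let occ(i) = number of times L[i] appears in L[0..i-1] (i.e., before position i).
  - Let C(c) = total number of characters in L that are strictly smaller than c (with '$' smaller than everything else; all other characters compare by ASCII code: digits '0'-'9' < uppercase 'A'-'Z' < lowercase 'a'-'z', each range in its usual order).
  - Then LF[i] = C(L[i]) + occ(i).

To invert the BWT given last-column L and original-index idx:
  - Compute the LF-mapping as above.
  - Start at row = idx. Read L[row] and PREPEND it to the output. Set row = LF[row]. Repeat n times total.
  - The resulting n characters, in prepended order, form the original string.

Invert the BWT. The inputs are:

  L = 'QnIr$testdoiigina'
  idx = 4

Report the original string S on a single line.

Answer: disintegrationIQ$

Derivation:
LF mapping: 2 10 1 13 0 15 5 14 16 4 12 7 8 6 9 11 3
Walk LF starting at row 4, prepending L[row]:
  step 1: row=4, L[4]='$', prepend. Next row=LF[4]=0
  step 2: row=0, L[0]='Q', prepend. Next row=LF[0]=2
  step 3: row=2, L[2]='I', prepend. Next row=LF[2]=1
  step 4: row=1, L[1]='n', prepend. Next row=LF[1]=10
  step 5: row=10, L[10]='o', prepend. Next row=LF[10]=12
  step 6: row=12, L[12]='i', prepend. Next row=LF[12]=8
  step 7: row=8, L[8]='t', prepend. Next row=LF[8]=16
  step 8: row=16, L[16]='a', prepend. Next row=LF[16]=3
  step 9: row=3, L[3]='r', prepend. Next row=LF[3]=13
  step 10: row=13, L[13]='g', prepend. Next row=LF[13]=6
  step 11: row=6, L[6]='e', prepend. Next row=LF[6]=5
  step 12: row=5, L[5]='t', prepend. Next row=LF[5]=15
  step 13: row=15, L[15]='n', prepend. Next row=LF[15]=11
  step 14: row=11, L[11]='i', prepend. Next row=LF[11]=7
  step 15: row=7, L[7]='s', prepend. Next row=LF[7]=14
  step 16: row=14, L[14]='i', prepend. Next row=LF[14]=9
  step 17: row=9, L[9]='d', prepend. Next row=LF[9]=4
Reversed output: disintegrationIQ$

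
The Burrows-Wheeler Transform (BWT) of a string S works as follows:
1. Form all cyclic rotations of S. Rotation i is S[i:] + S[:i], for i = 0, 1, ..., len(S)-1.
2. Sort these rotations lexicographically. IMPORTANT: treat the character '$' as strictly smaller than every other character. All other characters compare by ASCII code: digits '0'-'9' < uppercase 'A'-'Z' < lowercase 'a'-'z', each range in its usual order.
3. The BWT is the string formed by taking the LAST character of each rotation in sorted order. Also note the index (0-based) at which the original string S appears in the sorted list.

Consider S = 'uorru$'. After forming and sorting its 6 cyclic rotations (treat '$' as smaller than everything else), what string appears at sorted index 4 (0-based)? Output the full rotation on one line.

Answer: u$uorr

Derivation:
All 6 rotations (rotation i = S[i:]+S[:i]):
  rot[0] = uorru$
  rot[1] = orru$u
  rot[2] = rru$uo
  rot[3] = ru$uor
  rot[4] = u$uorr
  rot[5] = $uorru
Sorted (with $ < everything):
  sorted[0] = $uorru
  sorted[1] = orru$u
  sorted[2] = rru$uo
  sorted[3] = ru$uor
  sorted[4] = u$uorr
  sorted[5] = uorru$
sorted[4] = u$uorr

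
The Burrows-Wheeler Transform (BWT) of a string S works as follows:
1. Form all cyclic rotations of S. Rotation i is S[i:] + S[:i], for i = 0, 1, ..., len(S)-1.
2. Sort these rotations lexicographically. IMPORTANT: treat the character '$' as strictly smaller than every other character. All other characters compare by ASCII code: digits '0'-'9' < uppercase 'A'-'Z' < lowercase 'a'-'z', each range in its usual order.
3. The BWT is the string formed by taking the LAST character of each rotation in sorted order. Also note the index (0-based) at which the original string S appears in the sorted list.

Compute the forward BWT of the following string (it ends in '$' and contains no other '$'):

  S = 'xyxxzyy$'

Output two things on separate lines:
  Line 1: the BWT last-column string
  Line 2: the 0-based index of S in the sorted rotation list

All 8 rotations (rotation i = S[i:]+S[:i]):
  rot[0] = xyxxzyy$
  rot[1] = yxxzyy$x
  rot[2] = xxzyy$xy
  rot[3] = xzyy$xyx
  rot[4] = zyy$xyxx
  rot[5] = yy$xyxxz
  rot[6] = y$xyxxzy
  rot[7] = $xyxxzyy
Sorted (with $ < everything):
  sorted[0] = $xyxxzyy  (last char: 'y')
  sorted[1] = xxzyy$xy  (last char: 'y')
  sorted[2] = xyxxzyy$  (last char: '$')
  sorted[3] = xzyy$xyx  (last char: 'x')
  sorted[4] = y$xyxxzy  (last char: 'y')
  sorted[5] = yxxzyy$x  (last char: 'x')
  sorted[6] = yy$xyxxz  (last char: 'z')
  sorted[7] = zyy$xyxx  (last char: 'x')
Last column: yy$xyxzx
Original string S is at sorted index 2

Answer: yy$xyxzx
2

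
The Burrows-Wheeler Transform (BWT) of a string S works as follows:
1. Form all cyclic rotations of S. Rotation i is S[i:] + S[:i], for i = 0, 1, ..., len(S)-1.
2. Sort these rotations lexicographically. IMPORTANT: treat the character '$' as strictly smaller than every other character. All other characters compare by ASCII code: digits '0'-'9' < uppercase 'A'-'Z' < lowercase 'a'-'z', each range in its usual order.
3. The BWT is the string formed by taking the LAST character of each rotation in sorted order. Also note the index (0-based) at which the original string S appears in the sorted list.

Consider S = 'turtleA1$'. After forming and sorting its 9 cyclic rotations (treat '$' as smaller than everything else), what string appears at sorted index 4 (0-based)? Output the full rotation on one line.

All 9 rotations (rotation i = S[i:]+S[:i]):
  rot[0] = turtleA1$
  rot[1] = urtleA1$t
  rot[2] = rtleA1$tu
  rot[3] = tleA1$tur
  rot[4] = leA1$turt
  rot[5] = eA1$turtl
  rot[6] = A1$turtle
  rot[7] = 1$turtleA
  rot[8] = $turtleA1
Sorted (with $ < everything):
  sorted[0] = $turtleA1
  sorted[1] = 1$turtleA
  sorted[2] = A1$turtle
  sorted[3] = eA1$turtl
  sorted[4] = leA1$turt
  sorted[5] = rtleA1$tu
  sorted[6] = tleA1$tur
  sorted[7] = turtleA1$
  sorted[8] = urtleA1$t
sorted[4] = leA1$turt

Answer: leA1$turt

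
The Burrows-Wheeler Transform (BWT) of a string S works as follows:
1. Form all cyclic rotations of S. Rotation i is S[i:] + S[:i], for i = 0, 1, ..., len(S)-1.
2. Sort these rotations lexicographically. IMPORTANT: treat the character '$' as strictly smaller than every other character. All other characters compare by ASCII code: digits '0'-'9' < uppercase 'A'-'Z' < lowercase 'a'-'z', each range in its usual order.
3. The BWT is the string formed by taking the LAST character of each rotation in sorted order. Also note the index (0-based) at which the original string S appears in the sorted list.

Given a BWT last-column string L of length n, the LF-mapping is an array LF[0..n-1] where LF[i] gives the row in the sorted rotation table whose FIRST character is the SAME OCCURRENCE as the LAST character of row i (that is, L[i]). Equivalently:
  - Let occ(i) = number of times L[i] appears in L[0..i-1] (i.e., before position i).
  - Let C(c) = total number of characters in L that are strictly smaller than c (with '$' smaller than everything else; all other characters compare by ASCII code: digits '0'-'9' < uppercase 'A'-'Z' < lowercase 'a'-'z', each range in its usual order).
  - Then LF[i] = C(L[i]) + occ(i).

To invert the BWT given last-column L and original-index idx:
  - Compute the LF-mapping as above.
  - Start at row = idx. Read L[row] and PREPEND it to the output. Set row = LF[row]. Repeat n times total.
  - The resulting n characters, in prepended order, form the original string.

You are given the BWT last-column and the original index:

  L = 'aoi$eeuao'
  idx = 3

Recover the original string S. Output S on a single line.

Answer: eeiaouoa$

Derivation:
LF mapping: 1 6 5 0 3 4 8 2 7
Walk LF starting at row 3, prepending L[row]:
  step 1: row=3, L[3]='$', prepend. Next row=LF[3]=0
  step 2: row=0, L[0]='a', prepend. Next row=LF[0]=1
  step 3: row=1, L[1]='o', prepend. Next row=LF[1]=6
  step 4: row=6, L[6]='u', prepend. Next row=LF[6]=8
  step 5: row=8, L[8]='o', prepend. Next row=LF[8]=7
  step 6: row=7, L[7]='a', prepend. Next row=LF[7]=2
  step 7: row=2, L[2]='i', prepend. Next row=LF[2]=5
  step 8: row=5, L[5]='e', prepend. Next row=LF[5]=4
  step 9: row=4, L[4]='e', prepend. Next row=LF[4]=3
Reversed output: eeiaouoa$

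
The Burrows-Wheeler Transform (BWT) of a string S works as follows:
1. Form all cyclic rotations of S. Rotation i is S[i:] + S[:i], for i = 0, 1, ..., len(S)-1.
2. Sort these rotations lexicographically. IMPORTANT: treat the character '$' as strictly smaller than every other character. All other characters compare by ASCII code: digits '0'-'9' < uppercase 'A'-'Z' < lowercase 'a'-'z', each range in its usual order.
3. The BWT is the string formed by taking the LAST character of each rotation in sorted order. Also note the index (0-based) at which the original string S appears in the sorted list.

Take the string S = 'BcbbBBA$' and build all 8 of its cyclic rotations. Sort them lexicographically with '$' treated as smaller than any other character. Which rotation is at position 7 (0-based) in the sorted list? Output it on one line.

All 8 rotations (rotation i = S[i:]+S[:i]):
  rot[0] = BcbbBBA$
  rot[1] = cbbBBA$B
  rot[2] = bbBBA$Bc
  rot[3] = bBBA$Bcb
  rot[4] = BBA$Bcbb
  rot[5] = BA$BcbbB
  rot[6] = A$BcbbBB
  rot[7] = $BcbbBBA
Sorted (with $ < everything):
  sorted[0] = $BcbbBBA
  sorted[1] = A$BcbbBB
  sorted[2] = BA$BcbbB
  sorted[3] = BBA$Bcbb
  sorted[4] = BcbbBBA$
  sorted[5] = bBBA$Bcb
  sorted[6] = bbBBA$Bc
  sorted[7] = cbbBBA$B
sorted[7] = cbbBBA$B

Answer: cbbBBA$B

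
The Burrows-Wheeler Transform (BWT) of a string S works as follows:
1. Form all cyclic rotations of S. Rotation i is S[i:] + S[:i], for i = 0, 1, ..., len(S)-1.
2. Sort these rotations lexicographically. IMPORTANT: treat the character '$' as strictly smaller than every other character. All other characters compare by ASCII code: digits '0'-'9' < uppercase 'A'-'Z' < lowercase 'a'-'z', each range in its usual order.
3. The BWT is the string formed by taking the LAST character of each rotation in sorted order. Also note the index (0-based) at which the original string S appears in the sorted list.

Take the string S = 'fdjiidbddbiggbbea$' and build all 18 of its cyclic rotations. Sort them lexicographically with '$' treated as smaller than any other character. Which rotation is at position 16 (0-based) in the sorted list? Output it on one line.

All 18 rotations (rotation i = S[i:]+S[:i]):
  rot[0] = fdjiidbddbiggbbea$
  rot[1] = djiidbddbiggbbea$f
  rot[2] = jiidbddbiggbbea$fd
  rot[3] = iidbddbiggbbea$fdj
  rot[4] = idbddbiggbbea$fdji
  rot[5] = dbddbiggbbea$fdjii
  rot[6] = bddbiggbbea$fdjiid
  rot[7] = ddbiggbbea$fdjiidb
  rot[8] = dbiggbbea$fdjiidbd
  rot[9] = biggbbea$fdjiidbdd
  rot[10] = iggbbea$fdjiidbddb
  rot[11] = ggbbea$fdjiidbddbi
  rot[12] = gbbea$fdjiidbddbig
  rot[13] = bbea$fdjiidbddbigg
  rot[14] = bea$fdjiidbddbiggb
  rot[15] = ea$fdjiidbddbiggbb
  rot[16] = a$fdjiidbddbiggbbe
  rot[17] = $fdjiidbddbiggbbea
Sorted (with $ < everything):
  sorted[0] = $fdjiidbddbiggbbea
  sorted[1] = a$fdjiidbddbiggbbe
  sorted[2] = bbea$fdjiidbddbigg
  sorted[3] = bddbiggbbea$fdjiid
  sorted[4] = bea$fdjiidbddbiggb
  sorted[5] = biggbbea$fdjiidbdd
  sorted[6] = dbddbiggbbea$fdjii
  sorted[7] = dbiggbbea$fdjiidbd
  sorted[8] = ddbiggbbea$fdjiidb
  sorted[9] = djiidbddbiggbbea$f
  sorted[10] = ea$fdjiidbddbiggbb
  sorted[11] = fdjiidbddbiggbbea$
  sorted[12] = gbbea$fdjiidbddbig
  sorted[13] = ggbbea$fdjiidbddbi
  sorted[14] = idbddbiggbbea$fdji
  sorted[15] = iggbbea$fdjiidbddb
  sorted[16] = iidbddbiggbbea$fdj
  sorted[17] = jiidbddbiggbbea$fd
sorted[16] = iidbddbiggbbea$fdj

Answer: iidbddbiggbbea$fdj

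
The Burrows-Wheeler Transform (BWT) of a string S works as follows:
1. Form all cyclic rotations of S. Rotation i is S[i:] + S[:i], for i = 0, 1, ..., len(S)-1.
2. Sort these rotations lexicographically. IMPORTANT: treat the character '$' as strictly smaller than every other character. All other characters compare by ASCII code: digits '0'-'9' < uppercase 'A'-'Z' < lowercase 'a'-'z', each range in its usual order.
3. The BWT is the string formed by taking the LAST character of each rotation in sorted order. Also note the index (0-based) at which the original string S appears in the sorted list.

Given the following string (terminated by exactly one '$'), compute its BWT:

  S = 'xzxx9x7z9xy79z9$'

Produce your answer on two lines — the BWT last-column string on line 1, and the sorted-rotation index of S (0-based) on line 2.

All 16 rotations (rotation i = S[i:]+S[:i]):
  rot[0] = xzxx9x7z9xy79z9$
  rot[1] = zxx9x7z9xy79z9$x
  rot[2] = xx9x7z9xy79z9$xz
  rot[3] = x9x7z9xy79z9$xzx
  rot[4] = 9x7z9xy79z9$xzxx
  rot[5] = x7z9xy79z9$xzxx9
  rot[6] = 7z9xy79z9$xzxx9x
  rot[7] = z9xy79z9$xzxx9x7
  rot[8] = 9xy79z9$xzxx9x7z
  rot[9] = xy79z9$xzxx9x7z9
  rot[10] = y79z9$xzxx9x7z9x
  rot[11] = 79z9$xzxx9x7z9xy
  rot[12] = 9z9$xzxx9x7z9xy7
  rot[13] = z9$xzxx9x7z9xy79
  rot[14] = 9$xzxx9x7z9xy79z
  rot[15] = $xzxx9x7z9xy79z9
Sorted (with $ < everything):
  sorted[0] = $xzxx9x7z9xy79z9  (last char: '9')
  sorted[1] = 79z9$xzxx9x7z9xy  (last char: 'y')
  sorted[2] = 7z9xy79z9$xzxx9x  (last char: 'x')
  sorted[3] = 9$xzxx9x7z9xy79z  (last char: 'z')
  sorted[4] = 9x7z9xy79z9$xzxx  (last char: 'x')
  sorted[5] = 9xy79z9$xzxx9x7z  (last char: 'z')
  sorted[6] = 9z9$xzxx9x7z9xy7  (last char: '7')
  sorted[7] = x7z9xy79z9$xzxx9  (last char: '9')
  sorted[8] = x9x7z9xy79z9$xzx  (last char: 'x')
  sorted[9] = xx9x7z9xy79z9$xz  (last char: 'z')
  sorted[10] = xy79z9$xzxx9x7z9  (last char: '9')
  sorted[11] = xzxx9x7z9xy79z9$  (last char: '$')
  sorted[12] = y79z9$xzxx9x7z9x  (last char: 'x')
  sorted[13] = z9$xzxx9x7z9xy79  (last char: '9')
  sorted[14] = z9xy79z9$xzxx9x7  (last char: '7')
  sorted[15] = zxx9x7z9xy79z9$x  (last char: 'x')
Last column: 9yxzxz79xz9$x97x
Original string S is at sorted index 11

Answer: 9yxzxz79xz9$x97x
11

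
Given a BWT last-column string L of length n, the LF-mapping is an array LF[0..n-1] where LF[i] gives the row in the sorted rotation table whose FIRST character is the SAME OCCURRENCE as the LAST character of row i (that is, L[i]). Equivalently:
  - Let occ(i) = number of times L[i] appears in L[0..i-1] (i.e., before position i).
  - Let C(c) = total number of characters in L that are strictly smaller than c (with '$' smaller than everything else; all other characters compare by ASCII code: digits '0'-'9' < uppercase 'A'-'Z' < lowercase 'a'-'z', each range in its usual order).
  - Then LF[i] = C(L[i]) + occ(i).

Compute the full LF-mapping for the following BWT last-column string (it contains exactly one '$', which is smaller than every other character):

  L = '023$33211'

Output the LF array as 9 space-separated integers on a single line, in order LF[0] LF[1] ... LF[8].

Char counts: '$':1, '0':1, '1':2, '2':2, '3':3
C (first-col start): C('$')=0, C('0')=1, C('1')=2, C('2')=4, C('3')=6
L[0]='0': occ=0, LF[0]=C('0')+0=1+0=1
L[1]='2': occ=0, LF[1]=C('2')+0=4+0=4
L[2]='3': occ=0, LF[2]=C('3')+0=6+0=6
L[3]='$': occ=0, LF[3]=C('$')+0=0+0=0
L[4]='3': occ=1, LF[4]=C('3')+1=6+1=7
L[5]='3': occ=2, LF[5]=C('3')+2=6+2=8
L[6]='2': occ=1, LF[6]=C('2')+1=4+1=5
L[7]='1': occ=0, LF[7]=C('1')+0=2+0=2
L[8]='1': occ=1, LF[8]=C('1')+1=2+1=3

Answer: 1 4 6 0 7 8 5 2 3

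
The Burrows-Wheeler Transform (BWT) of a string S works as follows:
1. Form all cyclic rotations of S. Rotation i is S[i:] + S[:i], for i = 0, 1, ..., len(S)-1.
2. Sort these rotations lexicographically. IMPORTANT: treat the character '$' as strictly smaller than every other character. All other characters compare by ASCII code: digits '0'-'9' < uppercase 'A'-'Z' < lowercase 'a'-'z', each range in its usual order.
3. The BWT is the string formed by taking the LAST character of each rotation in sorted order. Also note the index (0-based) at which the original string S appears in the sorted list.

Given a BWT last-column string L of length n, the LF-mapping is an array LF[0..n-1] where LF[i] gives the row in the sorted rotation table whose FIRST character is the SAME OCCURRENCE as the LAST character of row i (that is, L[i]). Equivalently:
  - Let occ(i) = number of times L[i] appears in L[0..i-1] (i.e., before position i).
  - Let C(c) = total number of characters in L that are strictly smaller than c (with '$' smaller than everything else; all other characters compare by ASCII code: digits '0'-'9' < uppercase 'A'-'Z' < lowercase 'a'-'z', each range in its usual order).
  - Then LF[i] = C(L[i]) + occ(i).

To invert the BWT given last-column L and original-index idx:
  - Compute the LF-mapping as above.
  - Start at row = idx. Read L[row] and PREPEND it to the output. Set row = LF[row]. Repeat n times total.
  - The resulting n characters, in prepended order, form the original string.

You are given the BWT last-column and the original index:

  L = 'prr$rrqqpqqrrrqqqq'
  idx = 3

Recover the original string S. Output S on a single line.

Answer: qqqrrqqrqqrrpqrrp$

Derivation:
LF mapping: 1 11 12 0 13 14 3 4 2 5 6 15 16 17 7 8 9 10
Walk LF starting at row 3, prepending L[row]:
  step 1: row=3, L[3]='$', prepend. Next row=LF[3]=0
  step 2: row=0, L[0]='p', prepend. Next row=LF[0]=1
  step 3: row=1, L[1]='r', prepend. Next row=LF[1]=11
  step 4: row=11, L[11]='r', prepend. Next row=LF[11]=15
  step 5: row=15, L[15]='q', prepend. Next row=LF[15]=8
  step 6: row=8, L[8]='p', prepend. Next row=LF[8]=2
  step 7: row=2, L[2]='r', prepend. Next row=LF[2]=12
  step 8: row=12, L[12]='r', prepend. Next row=LF[12]=16
  step 9: row=16, L[16]='q', prepend. Next row=LF[16]=9
  step 10: row=9, L[9]='q', prepend. Next row=LF[9]=5
  step 11: row=5, L[5]='r', prepend. Next row=LF[5]=14
  step 12: row=14, L[14]='q', prepend. Next row=LF[14]=7
  step 13: row=7, L[7]='q', prepend. Next row=LF[7]=4
  step 14: row=4, L[4]='r', prepend. Next row=LF[4]=13
  step 15: row=13, L[13]='r', prepend. Next row=LF[13]=17
  step 16: row=17, L[17]='q', prepend. Next row=LF[17]=10
  step 17: row=10, L[10]='q', prepend. Next row=LF[10]=6
  step 18: row=6, L[6]='q', prepend. Next row=LF[6]=3
Reversed output: qqqrrqqrqqrrpqrrp$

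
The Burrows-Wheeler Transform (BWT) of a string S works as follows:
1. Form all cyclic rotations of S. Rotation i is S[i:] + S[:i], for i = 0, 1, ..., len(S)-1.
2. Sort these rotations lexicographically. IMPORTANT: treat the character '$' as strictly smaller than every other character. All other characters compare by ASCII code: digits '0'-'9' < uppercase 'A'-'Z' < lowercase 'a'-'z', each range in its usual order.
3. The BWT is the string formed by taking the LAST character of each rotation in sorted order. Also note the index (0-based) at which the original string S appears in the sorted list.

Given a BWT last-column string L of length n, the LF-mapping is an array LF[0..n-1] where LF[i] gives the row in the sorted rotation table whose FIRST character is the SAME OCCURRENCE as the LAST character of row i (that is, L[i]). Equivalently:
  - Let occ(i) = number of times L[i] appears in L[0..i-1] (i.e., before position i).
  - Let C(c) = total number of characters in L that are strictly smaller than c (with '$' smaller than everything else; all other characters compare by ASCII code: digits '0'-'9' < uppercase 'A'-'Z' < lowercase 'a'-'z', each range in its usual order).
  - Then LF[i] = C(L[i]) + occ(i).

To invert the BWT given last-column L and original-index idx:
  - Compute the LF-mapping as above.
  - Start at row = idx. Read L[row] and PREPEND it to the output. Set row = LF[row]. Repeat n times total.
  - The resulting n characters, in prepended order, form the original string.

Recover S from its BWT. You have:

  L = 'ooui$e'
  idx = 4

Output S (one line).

LF mapping: 3 4 5 2 0 1
Walk LF starting at row 4, prepending L[row]:
  step 1: row=4, L[4]='$', prepend. Next row=LF[4]=0
  step 2: row=0, L[0]='o', prepend. Next row=LF[0]=3
  step 3: row=3, L[3]='i', prepend. Next row=LF[3]=2
  step 4: row=2, L[2]='u', prepend. Next row=LF[2]=5
  step 5: row=5, L[5]='e', prepend. Next row=LF[5]=1
  step 6: row=1, L[1]='o', prepend. Next row=LF[1]=4
Reversed output: oeuio$

Answer: oeuio$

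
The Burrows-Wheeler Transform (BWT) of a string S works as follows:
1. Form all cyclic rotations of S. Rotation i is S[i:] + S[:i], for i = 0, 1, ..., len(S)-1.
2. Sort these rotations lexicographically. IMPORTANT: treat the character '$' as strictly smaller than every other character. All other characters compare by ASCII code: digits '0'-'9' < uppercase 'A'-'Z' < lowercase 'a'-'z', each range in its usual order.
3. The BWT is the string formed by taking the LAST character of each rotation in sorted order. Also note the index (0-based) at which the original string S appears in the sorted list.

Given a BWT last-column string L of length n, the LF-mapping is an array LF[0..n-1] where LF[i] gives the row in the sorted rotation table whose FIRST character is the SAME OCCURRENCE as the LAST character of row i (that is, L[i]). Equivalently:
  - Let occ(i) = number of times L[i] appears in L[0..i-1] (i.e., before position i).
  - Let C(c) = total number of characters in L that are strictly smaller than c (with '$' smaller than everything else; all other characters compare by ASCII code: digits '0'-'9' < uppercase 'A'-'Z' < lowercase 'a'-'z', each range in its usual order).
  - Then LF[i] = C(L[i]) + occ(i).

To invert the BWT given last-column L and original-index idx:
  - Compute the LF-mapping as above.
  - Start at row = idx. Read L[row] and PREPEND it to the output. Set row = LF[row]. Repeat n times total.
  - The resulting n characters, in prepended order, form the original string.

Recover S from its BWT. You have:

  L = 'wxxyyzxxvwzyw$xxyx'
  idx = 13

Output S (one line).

LF mapping: 2 5 6 12 13 16 7 8 1 3 17 14 4 0 9 10 15 11
Walk LF starting at row 13, prepending L[row]:
  step 1: row=13, L[13]='$', prepend. Next row=LF[13]=0
  step 2: row=0, L[0]='w', prepend. Next row=LF[0]=2
  step 3: row=2, L[2]='x', prepend. Next row=LF[2]=6
  step 4: row=6, L[6]='x', prepend. Next row=LF[6]=7
  step 5: row=7, L[7]='x', prepend. Next row=LF[7]=8
  step 6: row=8, L[8]='v', prepend. Next row=LF[8]=1
  step 7: row=1, L[1]='x', prepend. Next row=LF[1]=5
  step 8: row=5, L[5]='z', prepend. Next row=LF[5]=16
  step 9: row=16, L[16]='y', prepend. Next row=LF[16]=15
  step 10: row=15, L[15]='x', prepend. Next row=LF[15]=10
  step 11: row=10, L[10]='z', prepend. Next row=LF[10]=17
  step 12: row=17, L[17]='x', prepend. Next row=LF[17]=11
  step 13: row=11, L[11]='y', prepend. Next row=LF[11]=14
  step 14: row=14, L[14]='x', prepend. Next row=LF[14]=9
  step 15: row=9, L[9]='w', prepend. Next row=LF[9]=3
  step 16: row=3, L[3]='y', prepend. Next row=LF[3]=12
  step 17: row=12, L[12]='w', prepend. Next row=LF[12]=4
  step 18: row=4, L[4]='y', prepend. Next row=LF[4]=13
Reversed output: ywywxyxzxyzxvxxxw$

Answer: ywywxyxzxyzxvxxxw$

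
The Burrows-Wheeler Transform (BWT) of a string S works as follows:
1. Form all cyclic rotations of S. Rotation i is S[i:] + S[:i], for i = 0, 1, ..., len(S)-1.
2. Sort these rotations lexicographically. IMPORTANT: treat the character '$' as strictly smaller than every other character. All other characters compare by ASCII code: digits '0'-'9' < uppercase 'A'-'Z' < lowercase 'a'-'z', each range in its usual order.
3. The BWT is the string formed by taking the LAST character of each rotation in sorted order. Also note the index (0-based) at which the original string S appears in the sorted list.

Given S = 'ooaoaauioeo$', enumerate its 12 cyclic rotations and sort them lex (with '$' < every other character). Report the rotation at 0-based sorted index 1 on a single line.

Answer: aauioeo$ooao

Derivation:
All 12 rotations (rotation i = S[i:]+S[:i]):
  rot[0] = ooaoaauioeo$
  rot[1] = oaoaauioeo$o
  rot[2] = aoaauioeo$oo
  rot[3] = oaauioeo$ooa
  rot[4] = aauioeo$ooao
  rot[5] = auioeo$ooaoa
  rot[6] = uioeo$ooaoaa
  rot[7] = ioeo$ooaoaau
  rot[8] = oeo$ooaoaaui
  rot[9] = eo$ooaoaauio
  rot[10] = o$ooaoaauioe
  rot[11] = $ooaoaauioeo
Sorted (with $ < everything):
  sorted[0] = $ooaoaauioeo
  sorted[1] = aauioeo$ooao
  sorted[2] = aoaauioeo$oo
  sorted[3] = auioeo$ooaoa
  sorted[4] = eo$ooaoaauio
  sorted[5] = ioeo$ooaoaau
  sorted[6] = o$ooaoaauioe
  sorted[7] = oaauioeo$ooa
  sorted[8] = oaoaauioeo$o
  sorted[9] = oeo$ooaoaaui
  sorted[10] = ooaoaauioeo$
  sorted[11] = uioeo$ooaoaa
sorted[1] = aauioeo$ooao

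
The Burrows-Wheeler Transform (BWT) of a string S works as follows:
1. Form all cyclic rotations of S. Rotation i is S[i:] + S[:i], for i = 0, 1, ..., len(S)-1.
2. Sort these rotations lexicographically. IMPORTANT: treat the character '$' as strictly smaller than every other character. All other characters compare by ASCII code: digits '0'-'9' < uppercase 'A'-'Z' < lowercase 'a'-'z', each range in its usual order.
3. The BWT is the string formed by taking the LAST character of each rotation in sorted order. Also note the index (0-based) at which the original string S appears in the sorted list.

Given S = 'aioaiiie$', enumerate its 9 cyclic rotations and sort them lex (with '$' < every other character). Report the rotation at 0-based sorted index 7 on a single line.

All 9 rotations (rotation i = S[i:]+S[:i]):
  rot[0] = aioaiiie$
  rot[1] = ioaiiie$a
  rot[2] = oaiiie$ai
  rot[3] = aiiie$aio
  rot[4] = iiie$aioa
  rot[5] = iie$aioai
  rot[6] = ie$aioaii
  rot[7] = e$aioaiii
  rot[8] = $aioaiiie
Sorted (with $ < everything):
  sorted[0] = $aioaiiie
  sorted[1] = aiiie$aio
  sorted[2] = aioaiiie$
  sorted[3] = e$aioaiii
  sorted[4] = ie$aioaii
  sorted[5] = iie$aioai
  sorted[6] = iiie$aioa
  sorted[7] = ioaiiie$a
  sorted[8] = oaiiie$ai
sorted[7] = ioaiiie$a

Answer: ioaiiie$a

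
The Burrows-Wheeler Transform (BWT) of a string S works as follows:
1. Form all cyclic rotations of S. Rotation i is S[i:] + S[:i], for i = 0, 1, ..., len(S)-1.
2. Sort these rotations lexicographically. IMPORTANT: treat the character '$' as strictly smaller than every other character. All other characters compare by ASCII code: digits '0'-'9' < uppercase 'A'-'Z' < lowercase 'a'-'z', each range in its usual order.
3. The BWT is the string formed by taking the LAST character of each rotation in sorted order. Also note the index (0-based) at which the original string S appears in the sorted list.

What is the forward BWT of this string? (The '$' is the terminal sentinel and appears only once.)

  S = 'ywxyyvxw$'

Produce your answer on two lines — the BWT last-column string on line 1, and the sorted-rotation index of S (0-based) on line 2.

All 9 rotations (rotation i = S[i:]+S[:i]):
  rot[0] = ywxyyvxw$
  rot[1] = wxyyvxw$y
  rot[2] = xyyvxw$yw
  rot[3] = yyvxw$ywx
  rot[4] = yvxw$ywxy
  rot[5] = vxw$ywxyy
  rot[6] = xw$ywxyyv
  rot[7] = w$ywxyyvx
  rot[8] = $ywxyyvxw
Sorted (with $ < everything):
  sorted[0] = $ywxyyvxw  (last char: 'w')
  sorted[1] = vxw$ywxyy  (last char: 'y')
  sorted[2] = w$ywxyyvx  (last char: 'x')
  sorted[3] = wxyyvxw$y  (last char: 'y')
  sorted[4] = xw$ywxyyv  (last char: 'v')
  sorted[5] = xyyvxw$yw  (last char: 'w')
  sorted[6] = yvxw$ywxy  (last char: 'y')
  sorted[7] = ywxyyvxw$  (last char: '$')
  sorted[8] = yyvxw$ywx  (last char: 'x')
Last column: wyxyvwy$x
Original string S is at sorted index 7

Answer: wyxyvwy$x
7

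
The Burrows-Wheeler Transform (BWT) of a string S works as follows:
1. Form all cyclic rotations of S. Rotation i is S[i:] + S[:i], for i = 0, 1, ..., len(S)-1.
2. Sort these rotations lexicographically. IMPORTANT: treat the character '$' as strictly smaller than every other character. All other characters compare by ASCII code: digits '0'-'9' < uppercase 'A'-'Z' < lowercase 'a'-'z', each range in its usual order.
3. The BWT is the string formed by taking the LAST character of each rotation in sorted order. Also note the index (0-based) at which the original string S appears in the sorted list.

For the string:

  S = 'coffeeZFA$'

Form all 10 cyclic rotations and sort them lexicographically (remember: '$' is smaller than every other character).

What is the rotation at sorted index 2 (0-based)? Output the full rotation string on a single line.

All 10 rotations (rotation i = S[i:]+S[:i]):
  rot[0] = coffeeZFA$
  rot[1] = offeeZFA$c
  rot[2] = ffeeZFA$co
  rot[3] = feeZFA$cof
  rot[4] = eeZFA$coff
  rot[5] = eZFA$coffe
  rot[6] = ZFA$coffee
  rot[7] = FA$coffeeZ
  rot[8] = A$coffeeZF
  rot[9] = $coffeeZFA
Sorted (with $ < everything):
  sorted[0] = $coffeeZFA
  sorted[1] = A$coffeeZF
  sorted[2] = FA$coffeeZ
  sorted[3] = ZFA$coffee
  sorted[4] = coffeeZFA$
  sorted[5] = eZFA$coffe
  sorted[6] = eeZFA$coff
  sorted[7] = feeZFA$cof
  sorted[8] = ffeeZFA$co
  sorted[9] = offeeZFA$c
sorted[2] = FA$coffeeZ

Answer: FA$coffeeZ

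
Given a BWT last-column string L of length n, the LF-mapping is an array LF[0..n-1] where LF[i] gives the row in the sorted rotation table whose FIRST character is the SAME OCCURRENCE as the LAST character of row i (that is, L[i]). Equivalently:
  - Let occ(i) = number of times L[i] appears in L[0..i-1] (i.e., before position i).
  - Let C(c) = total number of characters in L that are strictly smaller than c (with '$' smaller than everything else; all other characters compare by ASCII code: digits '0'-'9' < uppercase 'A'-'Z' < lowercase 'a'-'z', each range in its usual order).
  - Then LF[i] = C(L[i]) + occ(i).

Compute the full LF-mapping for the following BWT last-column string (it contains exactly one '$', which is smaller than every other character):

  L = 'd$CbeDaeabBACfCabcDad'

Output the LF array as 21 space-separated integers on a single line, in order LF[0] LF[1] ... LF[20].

Char counts: '$':1, 'A':1, 'B':1, 'C':3, 'D':2, 'a':4, 'b':3, 'c':1, 'd':2, 'e':2, 'f':1
C (first-col start): C('$')=0, C('A')=1, C('B')=2, C('C')=3, C('D')=6, C('a')=8, C('b')=12, C('c')=15, C('d')=16, C('e')=18, C('f')=20
L[0]='d': occ=0, LF[0]=C('d')+0=16+0=16
L[1]='$': occ=0, LF[1]=C('$')+0=0+0=0
L[2]='C': occ=0, LF[2]=C('C')+0=3+0=3
L[3]='b': occ=0, LF[3]=C('b')+0=12+0=12
L[4]='e': occ=0, LF[4]=C('e')+0=18+0=18
L[5]='D': occ=0, LF[5]=C('D')+0=6+0=6
L[6]='a': occ=0, LF[6]=C('a')+0=8+0=8
L[7]='e': occ=1, LF[7]=C('e')+1=18+1=19
L[8]='a': occ=1, LF[8]=C('a')+1=8+1=9
L[9]='b': occ=1, LF[9]=C('b')+1=12+1=13
L[10]='B': occ=0, LF[10]=C('B')+0=2+0=2
L[11]='A': occ=0, LF[11]=C('A')+0=1+0=1
L[12]='C': occ=1, LF[12]=C('C')+1=3+1=4
L[13]='f': occ=0, LF[13]=C('f')+0=20+0=20
L[14]='C': occ=2, LF[14]=C('C')+2=3+2=5
L[15]='a': occ=2, LF[15]=C('a')+2=8+2=10
L[16]='b': occ=2, LF[16]=C('b')+2=12+2=14
L[17]='c': occ=0, LF[17]=C('c')+0=15+0=15
L[18]='D': occ=1, LF[18]=C('D')+1=6+1=7
L[19]='a': occ=3, LF[19]=C('a')+3=8+3=11
L[20]='d': occ=1, LF[20]=C('d')+1=16+1=17

Answer: 16 0 3 12 18 6 8 19 9 13 2 1 4 20 5 10 14 15 7 11 17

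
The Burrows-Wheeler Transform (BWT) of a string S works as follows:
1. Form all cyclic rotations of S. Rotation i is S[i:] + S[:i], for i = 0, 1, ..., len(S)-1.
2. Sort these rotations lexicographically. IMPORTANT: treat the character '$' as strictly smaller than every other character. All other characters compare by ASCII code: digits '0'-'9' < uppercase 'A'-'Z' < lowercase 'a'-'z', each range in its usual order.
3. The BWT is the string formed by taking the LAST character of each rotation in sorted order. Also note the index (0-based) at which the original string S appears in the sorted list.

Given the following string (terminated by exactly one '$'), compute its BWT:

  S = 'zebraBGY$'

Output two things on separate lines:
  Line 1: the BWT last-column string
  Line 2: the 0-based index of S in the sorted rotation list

All 9 rotations (rotation i = S[i:]+S[:i]):
  rot[0] = zebraBGY$
  rot[1] = ebraBGY$z
  rot[2] = braBGY$ze
  rot[3] = raBGY$zeb
  rot[4] = aBGY$zebr
  rot[5] = BGY$zebra
  rot[6] = GY$zebraB
  rot[7] = Y$zebraBG
  rot[8] = $zebraBGY
Sorted (with $ < everything):
  sorted[0] = $zebraBGY  (last char: 'Y')
  sorted[1] = BGY$zebra  (last char: 'a')
  sorted[2] = GY$zebraB  (last char: 'B')
  sorted[3] = Y$zebraBG  (last char: 'G')
  sorted[4] = aBGY$zebr  (last char: 'r')
  sorted[5] = braBGY$ze  (last char: 'e')
  sorted[6] = ebraBGY$z  (last char: 'z')
  sorted[7] = raBGY$zeb  (last char: 'b')
  sorted[8] = zebraBGY$  (last char: '$')
Last column: YaBGrezb$
Original string S is at sorted index 8

Answer: YaBGrezb$
8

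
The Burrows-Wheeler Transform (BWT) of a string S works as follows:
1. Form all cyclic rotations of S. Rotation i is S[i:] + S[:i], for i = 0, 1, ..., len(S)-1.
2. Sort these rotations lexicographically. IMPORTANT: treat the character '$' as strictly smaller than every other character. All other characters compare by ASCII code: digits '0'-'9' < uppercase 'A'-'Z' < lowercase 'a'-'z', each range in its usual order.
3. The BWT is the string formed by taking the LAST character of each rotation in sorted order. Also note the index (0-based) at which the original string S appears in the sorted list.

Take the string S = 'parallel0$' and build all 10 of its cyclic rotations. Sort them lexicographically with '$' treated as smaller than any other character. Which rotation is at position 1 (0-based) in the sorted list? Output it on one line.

Answer: 0$parallel

Derivation:
All 10 rotations (rotation i = S[i:]+S[:i]):
  rot[0] = parallel0$
  rot[1] = arallel0$p
  rot[2] = rallel0$pa
  rot[3] = allel0$par
  rot[4] = llel0$para
  rot[5] = lel0$paral
  rot[6] = el0$parall
  rot[7] = l0$paralle
  rot[8] = 0$parallel
  rot[9] = $parallel0
Sorted (with $ < everything):
  sorted[0] = $parallel0
  sorted[1] = 0$parallel
  sorted[2] = allel0$par
  sorted[3] = arallel0$p
  sorted[4] = el0$parall
  sorted[5] = l0$paralle
  sorted[6] = lel0$paral
  sorted[7] = llel0$para
  sorted[8] = parallel0$
  sorted[9] = rallel0$pa
sorted[1] = 0$parallel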